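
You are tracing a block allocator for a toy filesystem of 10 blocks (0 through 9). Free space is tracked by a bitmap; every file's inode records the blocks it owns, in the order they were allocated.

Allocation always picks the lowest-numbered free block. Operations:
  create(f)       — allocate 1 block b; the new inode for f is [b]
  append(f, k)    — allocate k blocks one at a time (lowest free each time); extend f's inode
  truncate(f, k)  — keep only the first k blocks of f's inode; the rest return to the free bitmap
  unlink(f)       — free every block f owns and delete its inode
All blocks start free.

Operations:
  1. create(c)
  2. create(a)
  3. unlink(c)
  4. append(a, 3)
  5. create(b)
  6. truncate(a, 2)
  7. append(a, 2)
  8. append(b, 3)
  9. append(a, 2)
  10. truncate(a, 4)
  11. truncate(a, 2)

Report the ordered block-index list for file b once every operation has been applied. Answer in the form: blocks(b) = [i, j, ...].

create(c): bitmap=F......... | c=[0]
create(a): bitmap=FF........ | a=[1] c=[0]
unlink(c): bitmap=.F........ | a=[1]
append(a, 3): bitmap=FFFF...... | a=[1, 0, 2, 3]
create(b): bitmap=FFFFF..... | a=[1, 0, 2, 3] b=[4]
truncate(a, 2): bitmap=FF..F..... | a=[1, 0] b=[4]
append(a, 2): bitmap=FFFFF..... | a=[1, 0, 2, 3] b=[4]
append(b, 3): bitmap=FFFFFFFF.. | a=[1, 0, 2, 3] b=[4, 5, 6, 7]
append(a, 2): bitmap=FFFFFFFFFF | a=[1, 0, 2, 3, 8, 9] b=[4, 5, 6, 7]
truncate(a, 4): bitmap=FFFFFFFF.. | a=[1, 0, 2, 3] b=[4, 5, 6, 7]
truncate(a, 2): bitmap=FF..FFFF.. | a=[1, 0] b=[4, 5, 6, 7]

blocks(b) = [4, 5, 6, 7]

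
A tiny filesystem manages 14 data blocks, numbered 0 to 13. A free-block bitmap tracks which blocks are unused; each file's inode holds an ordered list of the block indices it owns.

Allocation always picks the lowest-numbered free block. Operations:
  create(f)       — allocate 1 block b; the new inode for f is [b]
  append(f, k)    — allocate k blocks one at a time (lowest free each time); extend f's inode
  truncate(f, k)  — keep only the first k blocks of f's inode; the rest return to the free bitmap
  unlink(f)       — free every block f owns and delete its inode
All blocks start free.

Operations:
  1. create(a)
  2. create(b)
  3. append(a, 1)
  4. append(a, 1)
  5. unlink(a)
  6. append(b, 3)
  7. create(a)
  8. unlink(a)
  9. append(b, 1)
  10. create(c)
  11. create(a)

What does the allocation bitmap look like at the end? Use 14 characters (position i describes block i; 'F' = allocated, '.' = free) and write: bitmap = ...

  1. create(a)  ⇒  F.............  {a→[0]}
  2. create(b)  ⇒  FF............  {a→[0]; b→[1]}
  3. append(a, 1)  ⇒  FFF...........  {a→[0, 2]; b→[1]}
  4. append(a, 1)  ⇒  FFFF..........  {a→[0, 2, 3]; b→[1]}
  5. unlink(a)  ⇒  .F............  {b→[1]}
  6. append(b, 3)  ⇒  FFFF..........  {b→[1, 0, 2, 3]}
  7. create(a)  ⇒  FFFFF.........  {a→[4]; b→[1, 0, 2, 3]}
  8. unlink(a)  ⇒  FFFF..........  {b→[1, 0, 2, 3]}
  9. append(b, 1)  ⇒  FFFFF.........  {b→[1, 0, 2, 3, 4]}
  10. create(c)  ⇒  FFFFFF........  {b→[1, 0, 2, 3, 4]; c→[5]}
  11. create(a)  ⇒  FFFFFFF.......  {a→[6]; b→[1, 0, 2, 3, 4]; c→[5]}

bitmap = FFFFFFF.......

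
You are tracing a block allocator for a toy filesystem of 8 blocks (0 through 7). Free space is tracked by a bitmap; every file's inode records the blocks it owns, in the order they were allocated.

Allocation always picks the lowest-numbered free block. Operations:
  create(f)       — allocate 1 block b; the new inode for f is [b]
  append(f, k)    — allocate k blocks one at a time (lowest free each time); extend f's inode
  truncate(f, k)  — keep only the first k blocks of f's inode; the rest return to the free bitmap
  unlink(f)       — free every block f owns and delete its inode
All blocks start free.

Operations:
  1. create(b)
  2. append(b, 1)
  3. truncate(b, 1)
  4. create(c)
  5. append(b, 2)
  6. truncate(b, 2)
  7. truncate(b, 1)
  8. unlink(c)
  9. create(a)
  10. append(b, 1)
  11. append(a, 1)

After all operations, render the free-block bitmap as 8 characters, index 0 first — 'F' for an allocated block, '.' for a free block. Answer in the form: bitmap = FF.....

bitmap = FFFF....

[1] create(b) — b=0 (map F.......)
[2] append(b, 1) — b=0,1 (map FF......)
[3] truncate(b, 1) — b=0 (map F.......)
[4] create(c) — b=0 c=1 (map FF......)
[5] append(b, 2) — b=0,2,3 c=1 (map FFFF....)
[6] truncate(b, 2) — b=0,2 c=1 (map FFF.....)
[7] truncate(b, 1) — b=0 c=1 (map FF......)
[8] unlink(c) — b=0 (map F.......)
[9] create(a) — a=1 b=0 (map FF......)
[10] append(b, 1) — a=1 b=0,2 (map FFF.....)
[11] append(a, 1) — a=1,3 b=0,2 (map FFFF....)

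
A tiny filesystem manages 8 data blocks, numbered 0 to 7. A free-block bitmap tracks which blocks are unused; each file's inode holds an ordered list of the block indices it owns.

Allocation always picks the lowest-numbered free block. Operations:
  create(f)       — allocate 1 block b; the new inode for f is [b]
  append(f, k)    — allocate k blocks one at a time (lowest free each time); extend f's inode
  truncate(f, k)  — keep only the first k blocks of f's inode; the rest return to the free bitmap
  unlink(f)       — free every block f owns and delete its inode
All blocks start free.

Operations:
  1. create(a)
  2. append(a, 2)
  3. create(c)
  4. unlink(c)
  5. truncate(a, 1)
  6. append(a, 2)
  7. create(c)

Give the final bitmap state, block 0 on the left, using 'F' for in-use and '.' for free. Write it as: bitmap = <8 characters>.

bitmap = FFFF....

[1] create(a) — a=0 (map F.......)
[2] append(a, 2) — a=0,1,2 (map FFF.....)
[3] create(c) — a=0,1,2 c=3 (map FFFF....)
[4] unlink(c) — a=0,1,2 (map FFF.....)
[5] truncate(a, 1) — a=0 (map F.......)
[6] append(a, 2) — a=0,1,2 (map FFF.....)
[7] create(c) — a=0,1,2 c=3 (map FFFF....)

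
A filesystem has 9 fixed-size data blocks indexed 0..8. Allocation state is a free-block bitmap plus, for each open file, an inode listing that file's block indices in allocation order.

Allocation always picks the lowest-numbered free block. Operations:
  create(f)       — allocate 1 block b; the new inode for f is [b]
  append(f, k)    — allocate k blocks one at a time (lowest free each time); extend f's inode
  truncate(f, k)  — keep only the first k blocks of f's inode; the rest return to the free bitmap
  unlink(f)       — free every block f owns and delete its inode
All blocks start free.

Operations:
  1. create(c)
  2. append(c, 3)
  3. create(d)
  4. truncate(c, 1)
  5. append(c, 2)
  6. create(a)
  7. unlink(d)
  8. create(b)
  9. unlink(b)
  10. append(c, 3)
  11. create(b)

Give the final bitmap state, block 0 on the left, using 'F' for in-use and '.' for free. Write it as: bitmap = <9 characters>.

bitmap = FFFFFFFF.

  1. create(c)  ⇒  F........  {c→[0]}
  2. append(c, 3)  ⇒  FFFF.....  {c→[0, 1, 2, 3]}
  3. create(d)  ⇒  FFFFF....  {c→[0, 1, 2, 3]; d→[4]}
  4. truncate(c, 1)  ⇒  F...F....  {c→[0]; d→[4]}
  5. append(c, 2)  ⇒  FFF.F....  {c→[0, 1, 2]; d→[4]}
  6. create(a)  ⇒  FFFFF....  {a→[3]; c→[0, 1, 2]; d→[4]}
  7. unlink(d)  ⇒  FFFF.....  {a→[3]; c→[0, 1, 2]}
  8. create(b)  ⇒  FFFFF....  {a→[3]; b→[4]; c→[0, 1, 2]}
  9. unlink(b)  ⇒  FFFF.....  {a→[3]; c→[0, 1, 2]}
  10. append(c, 3)  ⇒  FFFFFFF..  {a→[3]; c→[0, 1, 2, 4, 5, 6]}
  11. create(b)  ⇒  FFFFFFFF.  {a→[3]; b→[7]; c→[0, 1, 2, 4, 5, 6]}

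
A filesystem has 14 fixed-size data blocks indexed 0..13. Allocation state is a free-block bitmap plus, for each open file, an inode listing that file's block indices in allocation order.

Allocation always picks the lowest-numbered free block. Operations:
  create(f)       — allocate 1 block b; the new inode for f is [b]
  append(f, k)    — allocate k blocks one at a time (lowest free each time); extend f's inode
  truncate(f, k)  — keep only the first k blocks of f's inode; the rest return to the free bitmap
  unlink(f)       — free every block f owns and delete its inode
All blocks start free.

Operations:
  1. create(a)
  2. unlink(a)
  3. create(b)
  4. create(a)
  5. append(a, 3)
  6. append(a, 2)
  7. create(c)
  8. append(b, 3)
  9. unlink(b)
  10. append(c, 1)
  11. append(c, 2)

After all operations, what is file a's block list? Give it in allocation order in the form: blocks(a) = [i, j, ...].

blocks(a) = [1, 2, 3, 4, 5, 6]

[1] create(a) — a=0 (map F.............)
[2] unlink(a) —  (map ..............)
[3] create(b) — b=0 (map F.............)
[4] create(a) — a=1 b=0 (map FF............)
[5] append(a, 3) — a=1,2,3,4 b=0 (map FFFFF.........)
[6] append(a, 2) — a=1,2,3,4,5,6 b=0 (map FFFFFFF.......)
[7] create(c) — a=1,2,3,4,5,6 b=0 c=7 (map FFFFFFFF......)
[8] append(b, 3) — a=1,2,3,4,5,6 b=0,8,9,10 c=7 (map FFFFFFFFFFF...)
[9] unlink(b) — a=1,2,3,4,5,6 c=7 (map .FFFFFFF......)
[10] append(c, 1) — a=1,2,3,4,5,6 c=7,0 (map FFFFFFFF......)
[11] append(c, 2) — a=1,2,3,4,5,6 c=7,0,8,9 (map FFFFFFFFFF....)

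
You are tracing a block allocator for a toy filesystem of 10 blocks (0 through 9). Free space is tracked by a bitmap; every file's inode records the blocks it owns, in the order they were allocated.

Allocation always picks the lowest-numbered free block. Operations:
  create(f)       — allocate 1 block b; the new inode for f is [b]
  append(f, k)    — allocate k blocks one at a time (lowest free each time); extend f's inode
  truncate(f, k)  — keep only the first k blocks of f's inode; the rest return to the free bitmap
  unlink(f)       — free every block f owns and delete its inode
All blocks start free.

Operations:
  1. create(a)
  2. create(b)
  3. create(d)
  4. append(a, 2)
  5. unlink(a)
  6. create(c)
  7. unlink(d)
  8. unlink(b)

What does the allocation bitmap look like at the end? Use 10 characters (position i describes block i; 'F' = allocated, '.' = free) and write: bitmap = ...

[1] create(a) — a=0 (map F.........)
[2] create(b) — a=0 b=1 (map FF........)
[3] create(d) — a=0 b=1 d=2 (map FFF.......)
[4] append(a, 2) — a=0,3,4 b=1 d=2 (map FFFFF.....)
[5] unlink(a) — b=1 d=2 (map .FF.......)
[6] create(c) — b=1 c=0 d=2 (map FFF.......)
[7] unlink(d) — b=1 c=0 (map FF........)
[8] unlink(b) — c=0 (map F.........)

bitmap = F.........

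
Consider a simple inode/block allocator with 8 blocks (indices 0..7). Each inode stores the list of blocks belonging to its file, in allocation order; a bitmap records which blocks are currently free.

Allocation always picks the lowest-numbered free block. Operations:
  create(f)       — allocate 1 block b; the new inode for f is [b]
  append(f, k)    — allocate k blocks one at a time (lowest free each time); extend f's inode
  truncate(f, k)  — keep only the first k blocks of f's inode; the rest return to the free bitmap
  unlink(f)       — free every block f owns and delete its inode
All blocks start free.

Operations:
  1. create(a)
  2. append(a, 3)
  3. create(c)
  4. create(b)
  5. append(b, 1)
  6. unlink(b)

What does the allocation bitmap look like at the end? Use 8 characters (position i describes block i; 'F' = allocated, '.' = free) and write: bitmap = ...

bitmap = FFFFF...

create(a): bitmap=F....... | a=[0]
append(a, 3): bitmap=FFFF.... | a=[0, 1, 2, 3]
create(c): bitmap=FFFFF... | a=[0, 1, 2, 3] c=[4]
create(b): bitmap=FFFFFF.. | a=[0, 1, 2, 3] b=[5] c=[4]
append(b, 1): bitmap=FFFFFFF. | a=[0, 1, 2, 3] b=[5, 6] c=[4]
unlink(b): bitmap=FFFFF... | a=[0, 1, 2, 3] c=[4]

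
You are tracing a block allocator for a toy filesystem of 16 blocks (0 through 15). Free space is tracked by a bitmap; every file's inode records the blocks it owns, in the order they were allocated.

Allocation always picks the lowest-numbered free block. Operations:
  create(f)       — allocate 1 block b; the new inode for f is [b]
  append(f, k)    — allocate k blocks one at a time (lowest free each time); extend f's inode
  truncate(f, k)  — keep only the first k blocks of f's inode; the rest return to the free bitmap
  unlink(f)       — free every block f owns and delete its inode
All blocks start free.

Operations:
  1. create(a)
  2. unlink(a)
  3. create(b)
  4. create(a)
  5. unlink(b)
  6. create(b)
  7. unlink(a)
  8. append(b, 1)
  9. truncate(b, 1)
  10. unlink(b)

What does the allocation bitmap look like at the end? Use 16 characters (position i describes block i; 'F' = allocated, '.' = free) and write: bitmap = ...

bitmap = ................

  1. create(a)  ⇒  F...............  {a→[0]}
  2. unlink(a)  ⇒  ................  {}
  3. create(b)  ⇒  F...............  {b→[0]}
  4. create(a)  ⇒  FF..............  {a→[1]; b→[0]}
  5. unlink(b)  ⇒  .F..............  {a→[1]}
  6. create(b)  ⇒  FF..............  {a→[1]; b→[0]}
  7. unlink(a)  ⇒  F...............  {b→[0]}
  8. append(b, 1)  ⇒  FF..............  {b→[0, 1]}
  9. truncate(b, 1)  ⇒  F...............  {b→[0]}
  10. unlink(b)  ⇒  ................  {}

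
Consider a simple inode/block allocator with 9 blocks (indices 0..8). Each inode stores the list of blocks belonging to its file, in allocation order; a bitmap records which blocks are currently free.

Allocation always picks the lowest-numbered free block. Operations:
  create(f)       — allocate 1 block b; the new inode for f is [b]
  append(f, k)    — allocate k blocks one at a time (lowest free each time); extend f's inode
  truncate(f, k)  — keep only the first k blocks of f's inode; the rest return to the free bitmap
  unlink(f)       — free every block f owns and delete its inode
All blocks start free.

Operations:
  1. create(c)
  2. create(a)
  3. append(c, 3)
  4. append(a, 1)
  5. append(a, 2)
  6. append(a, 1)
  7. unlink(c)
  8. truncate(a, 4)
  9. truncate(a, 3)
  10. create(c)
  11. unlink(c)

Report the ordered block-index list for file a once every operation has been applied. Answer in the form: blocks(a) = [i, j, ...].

blocks(a) = [1, 5, 6]

create(c): bitmap=F........ | c=[0]
create(a): bitmap=FF....... | a=[1] c=[0]
append(c, 3): bitmap=FFFFF.... | a=[1] c=[0, 2, 3, 4]
append(a, 1): bitmap=FFFFFF... | a=[1, 5] c=[0, 2, 3, 4]
append(a, 2): bitmap=FFFFFFFF. | a=[1, 5, 6, 7] c=[0, 2, 3, 4]
append(a, 1): bitmap=FFFFFFFFF | a=[1, 5, 6, 7, 8] c=[0, 2, 3, 4]
unlink(c): bitmap=.F...FFFF | a=[1, 5, 6, 7, 8]
truncate(a, 4): bitmap=.F...FFF. | a=[1, 5, 6, 7]
truncate(a, 3): bitmap=.F...FF.. | a=[1, 5, 6]
create(c): bitmap=FF...FF.. | a=[1, 5, 6] c=[0]
unlink(c): bitmap=.F...FF.. | a=[1, 5, 6]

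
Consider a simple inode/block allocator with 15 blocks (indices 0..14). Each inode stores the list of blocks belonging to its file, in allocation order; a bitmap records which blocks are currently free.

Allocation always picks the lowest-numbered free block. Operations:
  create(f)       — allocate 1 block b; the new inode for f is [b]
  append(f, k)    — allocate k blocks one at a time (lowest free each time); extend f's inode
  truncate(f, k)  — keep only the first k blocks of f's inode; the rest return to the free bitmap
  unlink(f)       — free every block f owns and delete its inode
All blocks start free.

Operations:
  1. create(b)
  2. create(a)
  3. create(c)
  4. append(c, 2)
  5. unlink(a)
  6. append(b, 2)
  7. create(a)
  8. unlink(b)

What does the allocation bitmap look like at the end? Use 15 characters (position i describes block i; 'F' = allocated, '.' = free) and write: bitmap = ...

bitmap = ..FFF.F........

create(b): bitmap=F.............. | b=[0]
create(a): bitmap=FF............. | a=[1] b=[0]
create(c): bitmap=FFF............ | a=[1] b=[0] c=[2]
append(c, 2): bitmap=FFFFF.......... | a=[1] b=[0] c=[2, 3, 4]
unlink(a): bitmap=F.FFF.......... | b=[0] c=[2, 3, 4]
append(b, 2): bitmap=FFFFFF......... | b=[0, 1, 5] c=[2, 3, 4]
create(a): bitmap=FFFFFFF........ | a=[6] b=[0, 1, 5] c=[2, 3, 4]
unlink(b): bitmap=..FFF.F........ | a=[6] c=[2, 3, 4]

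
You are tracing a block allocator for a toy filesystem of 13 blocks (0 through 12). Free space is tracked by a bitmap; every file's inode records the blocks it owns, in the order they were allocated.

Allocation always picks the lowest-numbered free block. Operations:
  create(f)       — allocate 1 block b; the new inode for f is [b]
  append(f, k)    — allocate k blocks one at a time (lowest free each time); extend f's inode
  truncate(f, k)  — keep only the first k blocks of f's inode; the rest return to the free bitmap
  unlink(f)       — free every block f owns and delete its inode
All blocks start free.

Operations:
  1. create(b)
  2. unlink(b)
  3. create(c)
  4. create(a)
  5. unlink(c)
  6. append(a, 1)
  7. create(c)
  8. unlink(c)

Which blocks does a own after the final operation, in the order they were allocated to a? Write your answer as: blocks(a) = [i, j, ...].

  1. create(b)  ⇒  F............  {b→[0]}
  2. unlink(b)  ⇒  .............  {}
  3. create(c)  ⇒  F............  {c→[0]}
  4. create(a)  ⇒  FF...........  {a→[1]; c→[0]}
  5. unlink(c)  ⇒  .F...........  {a→[1]}
  6. append(a, 1)  ⇒  FF...........  {a→[1, 0]}
  7. create(c)  ⇒  FFF..........  {a→[1, 0]; c→[2]}
  8. unlink(c)  ⇒  FF...........  {a→[1, 0]}

blocks(a) = [1, 0]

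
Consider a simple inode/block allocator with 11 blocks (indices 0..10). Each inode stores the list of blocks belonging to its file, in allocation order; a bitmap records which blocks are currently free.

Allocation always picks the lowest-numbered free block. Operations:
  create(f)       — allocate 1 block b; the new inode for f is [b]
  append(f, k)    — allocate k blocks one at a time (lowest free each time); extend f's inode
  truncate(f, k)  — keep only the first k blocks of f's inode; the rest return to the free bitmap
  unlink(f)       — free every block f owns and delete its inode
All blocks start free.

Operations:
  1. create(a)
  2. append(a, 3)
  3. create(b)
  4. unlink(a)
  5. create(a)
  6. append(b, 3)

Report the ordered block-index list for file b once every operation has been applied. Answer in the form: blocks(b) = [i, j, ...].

[1] create(a) — a=0 (map F..........)
[2] append(a, 3) — a=0,1,2,3 (map FFFF.......)
[3] create(b) — a=0,1,2,3 b=4 (map FFFFF......)
[4] unlink(a) — b=4 (map ....F......)
[5] create(a) — a=0 b=4 (map F...F......)
[6] append(b, 3) — a=0 b=4,1,2,3 (map FFFFF......)

blocks(b) = [4, 1, 2, 3]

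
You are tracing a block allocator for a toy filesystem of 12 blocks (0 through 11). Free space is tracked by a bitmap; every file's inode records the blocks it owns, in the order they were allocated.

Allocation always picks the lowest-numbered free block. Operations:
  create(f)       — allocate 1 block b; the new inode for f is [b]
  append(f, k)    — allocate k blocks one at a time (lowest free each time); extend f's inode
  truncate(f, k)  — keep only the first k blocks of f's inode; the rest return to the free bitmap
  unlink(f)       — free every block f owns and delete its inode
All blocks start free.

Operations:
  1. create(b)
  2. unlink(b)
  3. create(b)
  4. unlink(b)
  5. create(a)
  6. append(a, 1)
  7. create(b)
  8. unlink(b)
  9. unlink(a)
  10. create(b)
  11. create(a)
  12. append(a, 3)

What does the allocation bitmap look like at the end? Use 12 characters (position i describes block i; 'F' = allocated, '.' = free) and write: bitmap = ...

create(b): bitmap=F........... | b=[0]
unlink(b): bitmap=............ | 
create(b): bitmap=F........... | b=[0]
unlink(b): bitmap=............ | 
create(a): bitmap=F........... | a=[0]
append(a, 1): bitmap=FF.......... | a=[0, 1]
create(b): bitmap=FFF......... | a=[0, 1] b=[2]
unlink(b): bitmap=FF.......... | a=[0, 1]
unlink(a): bitmap=............ | 
create(b): bitmap=F........... | b=[0]
create(a): bitmap=FF.......... | a=[1] b=[0]
append(a, 3): bitmap=FFFFF....... | a=[1, 2, 3, 4] b=[0]

bitmap = FFFFF.......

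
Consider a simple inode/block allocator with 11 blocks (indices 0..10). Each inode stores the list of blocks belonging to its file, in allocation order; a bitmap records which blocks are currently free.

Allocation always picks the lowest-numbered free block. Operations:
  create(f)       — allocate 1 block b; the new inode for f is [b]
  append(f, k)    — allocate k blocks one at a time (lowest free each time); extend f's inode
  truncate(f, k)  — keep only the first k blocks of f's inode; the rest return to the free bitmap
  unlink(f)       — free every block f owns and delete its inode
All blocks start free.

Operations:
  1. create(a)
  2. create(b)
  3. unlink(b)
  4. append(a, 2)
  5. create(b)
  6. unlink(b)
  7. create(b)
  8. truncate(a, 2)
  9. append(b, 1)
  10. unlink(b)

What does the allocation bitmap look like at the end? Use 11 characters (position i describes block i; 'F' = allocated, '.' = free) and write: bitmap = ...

bitmap = FF.........

after create(a) → a:[0]  free=[F..........]
after create(b) → a:[0], b:[1]  free=[FF.........]
after unlink(b) → a:[0]  free=[F..........]
after append(a, 2) → a:[0, 1, 2]  free=[FFF........]
after create(b) → a:[0, 1, 2], b:[3]  free=[FFFF.......]
after unlink(b) → a:[0, 1, 2]  free=[FFF........]
after create(b) → a:[0, 1, 2], b:[3]  free=[FFFF.......]
after truncate(a, 2) → a:[0, 1], b:[3]  free=[FF.F.......]
after append(b, 1) → a:[0, 1], b:[3, 2]  free=[FFFF.......]
after unlink(b) → a:[0, 1]  free=[FF.........]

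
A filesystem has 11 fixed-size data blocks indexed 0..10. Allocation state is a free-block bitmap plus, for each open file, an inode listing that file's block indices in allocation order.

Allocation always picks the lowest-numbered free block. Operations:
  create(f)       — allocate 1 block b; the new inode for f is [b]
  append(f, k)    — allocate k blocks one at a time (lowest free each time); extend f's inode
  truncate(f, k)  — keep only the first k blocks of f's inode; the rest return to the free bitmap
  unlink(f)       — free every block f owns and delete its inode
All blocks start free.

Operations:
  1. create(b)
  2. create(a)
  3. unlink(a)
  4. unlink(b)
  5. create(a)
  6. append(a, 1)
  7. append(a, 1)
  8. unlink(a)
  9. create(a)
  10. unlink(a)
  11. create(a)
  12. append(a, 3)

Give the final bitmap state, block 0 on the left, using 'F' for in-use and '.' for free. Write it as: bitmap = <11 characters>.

bitmap = FFFF.......

[1] create(b) — b=0 (map F..........)
[2] create(a) — a=1 b=0 (map FF.........)
[3] unlink(a) — b=0 (map F..........)
[4] unlink(b) —  (map ...........)
[5] create(a) — a=0 (map F..........)
[6] append(a, 1) — a=0,1 (map FF.........)
[7] append(a, 1) — a=0,1,2 (map FFF........)
[8] unlink(a) —  (map ...........)
[9] create(a) — a=0 (map F..........)
[10] unlink(a) —  (map ...........)
[11] create(a) — a=0 (map F..........)
[12] append(a, 3) — a=0,1,2,3 (map FFFF.......)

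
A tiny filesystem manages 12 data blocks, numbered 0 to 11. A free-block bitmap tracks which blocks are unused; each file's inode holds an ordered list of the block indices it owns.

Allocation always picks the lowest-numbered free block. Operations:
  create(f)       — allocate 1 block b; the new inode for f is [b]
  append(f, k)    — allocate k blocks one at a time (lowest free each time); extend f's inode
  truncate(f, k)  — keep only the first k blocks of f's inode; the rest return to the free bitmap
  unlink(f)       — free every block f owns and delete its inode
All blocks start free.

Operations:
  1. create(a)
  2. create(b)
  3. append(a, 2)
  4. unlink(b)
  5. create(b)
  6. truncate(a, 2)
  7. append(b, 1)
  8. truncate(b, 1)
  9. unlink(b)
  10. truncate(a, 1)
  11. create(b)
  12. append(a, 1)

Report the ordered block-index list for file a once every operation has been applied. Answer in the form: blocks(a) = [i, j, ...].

blocks(a) = [0, 2]

after create(a) → a:[0]  free=[F...........]
after create(b) → a:[0], b:[1]  free=[FF..........]
after append(a, 2) → a:[0, 2, 3], b:[1]  free=[FFFF........]
after unlink(b) → a:[0, 2, 3]  free=[F.FF........]
after create(b) → a:[0, 2, 3], b:[1]  free=[FFFF........]
after truncate(a, 2) → a:[0, 2], b:[1]  free=[FFF.........]
after append(b, 1) → a:[0, 2], b:[1, 3]  free=[FFFF........]
after truncate(b, 1) → a:[0, 2], b:[1]  free=[FFF.........]
after unlink(b) → a:[0, 2]  free=[F.F.........]
after truncate(a, 1) → a:[0]  free=[F...........]
after create(b) → a:[0], b:[1]  free=[FF..........]
after append(a, 1) → a:[0, 2], b:[1]  free=[FFF.........]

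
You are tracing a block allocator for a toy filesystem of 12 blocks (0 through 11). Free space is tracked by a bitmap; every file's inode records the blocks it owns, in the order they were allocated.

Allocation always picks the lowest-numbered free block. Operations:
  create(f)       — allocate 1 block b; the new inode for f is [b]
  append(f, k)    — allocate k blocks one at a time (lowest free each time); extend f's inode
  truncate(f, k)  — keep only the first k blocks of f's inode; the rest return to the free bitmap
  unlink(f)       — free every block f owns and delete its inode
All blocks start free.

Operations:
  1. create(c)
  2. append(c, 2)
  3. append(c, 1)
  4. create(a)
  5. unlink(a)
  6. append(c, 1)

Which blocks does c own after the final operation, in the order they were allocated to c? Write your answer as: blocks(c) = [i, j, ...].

  1. create(c)  ⇒  F...........  {c→[0]}
  2. append(c, 2)  ⇒  FFF.........  {c→[0, 1, 2]}
  3. append(c, 1)  ⇒  FFFF........  {c→[0, 1, 2, 3]}
  4. create(a)  ⇒  FFFFF.......  {a→[4]; c→[0, 1, 2, 3]}
  5. unlink(a)  ⇒  FFFF........  {c→[0, 1, 2, 3]}
  6. append(c, 1)  ⇒  FFFFF.......  {c→[0, 1, 2, 3, 4]}

blocks(c) = [0, 1, 2, 3, 4]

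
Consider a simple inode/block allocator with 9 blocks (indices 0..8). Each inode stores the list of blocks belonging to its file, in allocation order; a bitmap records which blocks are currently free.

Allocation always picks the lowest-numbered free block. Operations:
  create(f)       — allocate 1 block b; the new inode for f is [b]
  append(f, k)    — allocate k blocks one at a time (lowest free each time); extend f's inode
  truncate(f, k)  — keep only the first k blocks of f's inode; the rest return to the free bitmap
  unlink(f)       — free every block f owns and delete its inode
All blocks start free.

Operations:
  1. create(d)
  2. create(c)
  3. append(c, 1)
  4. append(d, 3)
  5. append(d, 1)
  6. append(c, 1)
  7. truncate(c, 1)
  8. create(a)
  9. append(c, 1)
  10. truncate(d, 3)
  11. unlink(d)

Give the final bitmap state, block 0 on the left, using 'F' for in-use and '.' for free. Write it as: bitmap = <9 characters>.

after create(d) → d:[0]  free=[F........]
after create(c) → c:[1], d:[0]  free=[FF.......]
after append(c, 1) → c:[1, 2], d:[0]  free=[FFF......]
after append(d, 3) → c:[1, 2], d:[0, 3, 4, 5]  free=[FFFFFF...]
after append(d, 1) → c:[1, 2], d:[0, 3, 4, 5, 6]  free=[FFFFFFF..]
after append(c, 1) → c:[1, 2, 7], d:[0, 3, 4, 5, 6]  free=[FFFFFFFF.]
after truncate(c, 1) → c:[1], d:[0, 3, 4, 5, 6]  free=[FF.FFFF..]
after create(a) → a:[2], c:[1], d:[0, 3, 4, 5, 6]  free=[FFFFFFF..]
after append(c, 1) → a:[2], c:[1, 7], d:[0, 3, 4, 5, 6]  free=[FFFFFFFF.]
after truncate(d, 3) → a:[2], c:[1, 7], d:[0, 3, 4]  free=[FFFFF..F.]
after unlink(d) → a:[2], c:[1, 7]  free=[.FF....F.]

bitmap = .FF....F.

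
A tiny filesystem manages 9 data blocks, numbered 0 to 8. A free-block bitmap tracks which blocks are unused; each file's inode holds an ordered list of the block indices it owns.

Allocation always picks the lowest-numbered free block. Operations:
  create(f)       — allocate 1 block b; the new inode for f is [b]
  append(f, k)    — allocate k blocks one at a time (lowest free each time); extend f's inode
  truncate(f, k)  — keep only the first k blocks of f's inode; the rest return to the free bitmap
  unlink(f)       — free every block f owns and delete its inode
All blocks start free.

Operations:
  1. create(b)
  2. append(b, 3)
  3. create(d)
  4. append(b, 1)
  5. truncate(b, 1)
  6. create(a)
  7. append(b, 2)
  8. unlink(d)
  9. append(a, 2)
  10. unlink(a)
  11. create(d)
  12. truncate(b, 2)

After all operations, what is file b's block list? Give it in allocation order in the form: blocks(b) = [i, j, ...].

  1. create(b)  ⇒  F........  {b→[0]}
  2. append(b, 3)  ⇒  FFFF.....  {b→[0, 1, 2, 3]}
  3. create(d)  ⇒  FFFFF....  {b→[0, 1, 2, 3]; d→[4]}
  4. append(b, 1)  ⇒  FFFFFF...  {b→[0, 1, 2, 3, 5]; d→[4]}
  5. truncate(b, 1)  ⇒  F...F....  {b→[0]; d→[4]}
  6. create(a)  ⇒  FF..F....  {a→[1]; b→[0]; d→[4]}
  7. append(b, 2)  ⇒  FFFFF....  {a→[1]; b→[0, 2, 3]; d→[4]}
  8. unlink(d)  ⇒  FFFF.....  {a→[1]; b→[0, 2, 3]}
  9. append(a, 2)  ⇒  FFFFFF...  {a→[1, 4, 5]; b→[0, 2, 3]}
  10. unlink(a)  ⇒  F.FF.....  {b→[0, 2, 3]}
  11. create(d)  ⇒  FFFF.....  {b→[0, 2, 3]; d→[1]}
  12. truncate(b, 2)  ⇒  FFF......  {b→[0, 2]; d→[1]}

blocks(b) = [0, 2]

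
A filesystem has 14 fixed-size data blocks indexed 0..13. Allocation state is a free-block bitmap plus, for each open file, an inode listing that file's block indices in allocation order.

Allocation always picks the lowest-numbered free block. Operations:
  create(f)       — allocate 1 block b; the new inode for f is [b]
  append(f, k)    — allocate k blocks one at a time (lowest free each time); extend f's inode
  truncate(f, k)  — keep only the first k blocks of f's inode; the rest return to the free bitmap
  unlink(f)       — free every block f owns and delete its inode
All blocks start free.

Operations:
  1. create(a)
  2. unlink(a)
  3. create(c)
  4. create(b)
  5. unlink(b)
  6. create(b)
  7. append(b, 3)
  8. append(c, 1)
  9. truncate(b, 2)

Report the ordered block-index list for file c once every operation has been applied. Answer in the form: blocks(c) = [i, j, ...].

blocks(c) = [0, 5]

after create(a) → a:[0]  free=[F.............]
after unlink(a) →   free=[..............]
after create(c) → c:[0]  free=[F.............]
after create(b) → b:[1], c:[0]  free=[FF............]
after unlink(b) → c:[0]  free=[F.............]
after create(b) → b:[1], c:[0]  free=[FF............]
after append(b, 3) → b:[1, 2, 3, 4], c:[0]  free=[FFFFF.........]
after append(c, 1) → b:[1, 2, 3, 4], c:[0, 5]  free=[FFFFFF........]
after truncate(b, 2) → b:[1, 2], c:[0, 5]  free=[FFF..F........]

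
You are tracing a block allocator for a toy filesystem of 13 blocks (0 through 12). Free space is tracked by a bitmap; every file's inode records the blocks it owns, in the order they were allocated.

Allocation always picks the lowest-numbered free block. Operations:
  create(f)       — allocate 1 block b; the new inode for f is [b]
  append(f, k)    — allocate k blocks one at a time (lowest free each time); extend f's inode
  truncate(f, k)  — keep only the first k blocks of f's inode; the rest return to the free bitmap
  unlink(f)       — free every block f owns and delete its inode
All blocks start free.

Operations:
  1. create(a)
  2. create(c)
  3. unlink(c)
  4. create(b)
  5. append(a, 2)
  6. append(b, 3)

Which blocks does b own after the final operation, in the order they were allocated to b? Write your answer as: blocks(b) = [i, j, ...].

blocks(b) = [1, 4, 5, 6]

create(a): bitmap=F............ | a=[0]
create(c): bitmap=FF........... | a=[0] c=[1]
unlink(c): bitmap=F............ | a=[0]
create(b): bitmap=FF........... | a=[0] b=[1]
append(a, 2): bitmap=FFFF......... | a=[0, 2, 3] b=[1]
append(b, 3): bitmap=FFFFFFF...... | a=[0, 2, 3] b=[1, 4, 5, 6]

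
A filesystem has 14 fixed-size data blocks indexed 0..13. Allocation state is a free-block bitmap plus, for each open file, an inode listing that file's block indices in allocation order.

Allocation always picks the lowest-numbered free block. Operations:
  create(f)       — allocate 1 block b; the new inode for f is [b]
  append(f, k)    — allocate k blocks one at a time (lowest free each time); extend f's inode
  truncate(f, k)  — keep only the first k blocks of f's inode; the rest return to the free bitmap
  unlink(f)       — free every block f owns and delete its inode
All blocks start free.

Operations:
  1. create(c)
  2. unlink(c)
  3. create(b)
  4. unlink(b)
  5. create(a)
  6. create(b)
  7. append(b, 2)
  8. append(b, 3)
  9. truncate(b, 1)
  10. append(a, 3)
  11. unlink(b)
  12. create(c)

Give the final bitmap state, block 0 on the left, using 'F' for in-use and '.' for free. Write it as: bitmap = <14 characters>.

bitmap = FFFFF.........

  1. create(c)  ⇒  F.............  {c→[0]}
  2. unlink(c)  ⇒  ..............  {}
  3. create(b)  ⇒  F.............  {b→[0]}
  4. unlink(b)  ⇒  ..............  {}
  5. create(a)  ⇒  F.............  {a→[0]}
  6. create(b)  ⇒  FF............  {a→[0]; b→[1]}
  7. append(b, 2)  ⇒  FFFF..........  {a→[0]; b→[1, 2, 3]}
  8. append(b, 3)  ⇒  FFFFFFF.......  {a→[0]; b→[1, 2, 3, 4, 5, 6]}
  9. truncate(b, 1)  ⇒  FF............  {a→[0]; b→[1]}
  10. append(a, 3)  ⇒  FFFFF.........  {a→[0, 2, 3, 4]; b→[1]}
  11. unlink(b)  ⇒  F.FFF.........  {a→[0, 2, 3, 4]}
  12. create(c)  ⇒  FFFFF.........  {a→[0, 2, 3, 4]; c→[1]}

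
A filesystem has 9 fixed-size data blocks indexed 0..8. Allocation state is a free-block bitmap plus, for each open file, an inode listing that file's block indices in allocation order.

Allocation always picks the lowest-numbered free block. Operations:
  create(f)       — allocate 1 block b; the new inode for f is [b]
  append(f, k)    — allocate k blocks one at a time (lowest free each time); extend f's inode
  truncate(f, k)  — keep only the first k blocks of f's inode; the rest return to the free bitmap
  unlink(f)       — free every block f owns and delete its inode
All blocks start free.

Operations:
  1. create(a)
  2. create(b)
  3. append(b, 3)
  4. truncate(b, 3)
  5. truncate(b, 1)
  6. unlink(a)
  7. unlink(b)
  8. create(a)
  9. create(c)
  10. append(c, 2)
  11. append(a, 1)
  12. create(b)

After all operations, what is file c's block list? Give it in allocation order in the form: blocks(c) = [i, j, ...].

  1. create(a)  ⇒  F........  {a→[0]}
  2. create(b)  ⇒  FF.......  {a→[0]; b→[1]}
  3. append(b, 3)  ⇒  FFFFF....  {a→[0]; b→[1, 2, 3, 4]}
  4. truncate(b, 3)  ⇒  FFFF.....  {a→[0]; b→[1, 2, 3]}
  5. truncate(b, 1)  ⇒  FF.......  {a→[0]; b→[1]}
  6. unlink(a)  ⇒  .F.......  {b→[1]}
  7. unlink(b)  ⇒  .........  {}
  8. create(a)  ⇒  F........  {a→[0]}
  9. create(c)  ⇒  FF.......  {a→[0]; c→[1]}
  10. append(c, 2)  ⇒  FFFF.....  {a→[0]; c→[1, 2, 3]}
  11. append(a, 1)  ⇒  FFFFF....  {a→[0, 4]; c→[1, 2, 3]}
  12. create(b)  ⇒  FFFFFF...  {a→[0, 4]; b→[5]; c→[1, 2, 3]}

blocks(c) = [1, 2, 3]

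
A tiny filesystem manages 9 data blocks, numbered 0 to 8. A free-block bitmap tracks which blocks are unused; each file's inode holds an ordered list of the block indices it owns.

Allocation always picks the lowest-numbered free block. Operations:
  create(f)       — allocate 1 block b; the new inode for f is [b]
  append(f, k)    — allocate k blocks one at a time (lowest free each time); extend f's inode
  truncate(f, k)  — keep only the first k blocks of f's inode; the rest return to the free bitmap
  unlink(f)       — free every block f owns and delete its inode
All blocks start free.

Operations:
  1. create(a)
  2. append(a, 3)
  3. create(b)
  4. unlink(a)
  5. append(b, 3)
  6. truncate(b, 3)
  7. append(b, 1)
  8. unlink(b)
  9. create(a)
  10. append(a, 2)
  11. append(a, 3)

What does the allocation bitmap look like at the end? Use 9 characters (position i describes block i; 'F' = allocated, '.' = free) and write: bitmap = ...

bitmap = FFFFFF...

  1. create(a)  ⇒  F........  {a→[0]}
  2. append(a, 3)  ⇒  FFFF.....  {a→[0, 1, 2, 3]}
  3. create(b)  ⇒  FFFFF....  {a→[0, 1, 2, 3]; b→[4]}
  4. unlink(a)  ⇒  ....F....  {b→[4]}
  5. append(b, 3)  ⇒  FFF.F....  {b→[4, 0, 1, 2]}
  6. truncate(b, 3)  ⇒  FF..F....  {b→[4, 0, 1]}
  7. append(b, 1)  ⇒  FFF.F....  {b→[4, 0, 1, 2]}
  8. unlink(b)  ⇒  .........  {}
  9. create(a)  ⇒  F........  {a→[0]}
  10. append(a, 2)  ⇒  FFF......  {a→[0, 1, 2]}
  11. append(a, 3)  ⇒  FFFFFF...  {a→[0, 1, 2, 3, 4, 5]}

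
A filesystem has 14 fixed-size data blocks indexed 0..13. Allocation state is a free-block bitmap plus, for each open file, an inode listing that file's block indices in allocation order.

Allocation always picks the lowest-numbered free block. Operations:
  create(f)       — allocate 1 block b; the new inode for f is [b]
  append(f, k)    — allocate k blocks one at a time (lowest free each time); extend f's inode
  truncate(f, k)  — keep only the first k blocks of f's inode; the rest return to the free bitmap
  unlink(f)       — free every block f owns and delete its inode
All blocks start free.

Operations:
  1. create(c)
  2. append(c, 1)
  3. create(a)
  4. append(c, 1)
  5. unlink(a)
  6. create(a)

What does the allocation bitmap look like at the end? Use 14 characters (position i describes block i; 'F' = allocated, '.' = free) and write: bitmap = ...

bitmap = FFFF..........

  1. create(c)  ⇒  F.............  {c→[0]}
  2. append(c, 1)  ⇒  FF............  {c→[0, 1]}
  3. create(a)  ⇒  FFF...........  {a→[2]; c→[0, 1]}
  4. append(c, 1)  ⇒  FFFF..........  {a→[2]; c→[0, 1, 3]}
  5. unlink(a)  ⇒  FF.F..........  {c→[0, 1, 3]}
  6. create(a)  ⇒  FFFF..........  {a→[2]; c→[0, 1, 3]}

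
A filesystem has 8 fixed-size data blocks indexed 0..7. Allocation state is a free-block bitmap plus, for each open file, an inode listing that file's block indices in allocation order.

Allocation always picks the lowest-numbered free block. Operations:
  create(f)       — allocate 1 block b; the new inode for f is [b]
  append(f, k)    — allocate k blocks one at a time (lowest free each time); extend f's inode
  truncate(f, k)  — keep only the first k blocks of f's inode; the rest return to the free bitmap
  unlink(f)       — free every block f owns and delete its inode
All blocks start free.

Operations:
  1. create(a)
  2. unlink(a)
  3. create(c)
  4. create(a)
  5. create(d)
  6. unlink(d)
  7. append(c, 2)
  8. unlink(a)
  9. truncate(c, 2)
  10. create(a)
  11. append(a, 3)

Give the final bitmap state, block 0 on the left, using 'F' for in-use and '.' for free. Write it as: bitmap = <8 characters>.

  1. create(a)  ⇒  F.......  {a→[0]}
  2. unlink(a)  ⇒  ........  {}
  3. create(c)  ⇒  F.......  {c→[0]}
  4. create(a)  ⇒  FF......  {a→[1]; c→[0]}
  5. create(d)  ⇒  FFF.....  {a→[1]; c→[0]; d→[2]}
  6. unlink(d)  ⇒  FF......  {a→[1]; c→[0]}
  7. append(c, 2)  ⇒  FFFF....  {a→[1]; c→[0, 2, 3]}
  8. unlink(a)  ⇒  F.FF....  {c→[0, 2, 3]}
  9. truncate(c, 2)  ⇒  F.F.....  {c→[0, 2]}
  10. create(a)  ⇒  FFF.....  {a→[1]; c→[0, 2]}
  11. append(a, 3)  ⇒  FFFFFF..  {a→[1, 3, 4, 5]; c→[0, 2]}

bitmap = FFFFFF..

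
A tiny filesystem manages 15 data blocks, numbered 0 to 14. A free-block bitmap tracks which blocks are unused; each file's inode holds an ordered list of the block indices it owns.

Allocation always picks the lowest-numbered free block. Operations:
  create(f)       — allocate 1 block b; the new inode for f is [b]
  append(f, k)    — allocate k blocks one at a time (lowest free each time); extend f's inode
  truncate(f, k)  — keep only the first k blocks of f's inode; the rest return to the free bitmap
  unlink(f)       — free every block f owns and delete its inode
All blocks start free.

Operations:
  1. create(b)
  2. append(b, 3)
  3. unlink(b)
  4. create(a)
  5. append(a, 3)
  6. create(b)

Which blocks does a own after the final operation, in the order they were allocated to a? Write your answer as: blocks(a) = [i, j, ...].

blocks(a) = [0, 1, 2, 3]

[1] create(b) — b=0 (map F..............)
[2] append(b, 3) — b=0,1,2,3 (map FFFF...........)
[3] unlink(b) —  (map ...............)
[4] create(a) — a=0 (map F..............)
[5] append(a, 3) — a=0,1,2,3 (map FFFF...........)
[6] create(b) — a=0,1,2,3 b=4 (map FFFFF..........)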